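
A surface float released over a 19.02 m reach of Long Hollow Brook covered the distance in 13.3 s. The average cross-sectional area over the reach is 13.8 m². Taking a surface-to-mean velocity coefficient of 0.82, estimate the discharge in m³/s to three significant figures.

v_surface = L / t̄ = 19.02 / 13.3 = 1.430 m/s
v_mean = 0.82 × 1.430 = 1.173 m/s
Q = A × v_mean = 13.8 × 1.173 = 16.18 m³/s

16.2 m³/s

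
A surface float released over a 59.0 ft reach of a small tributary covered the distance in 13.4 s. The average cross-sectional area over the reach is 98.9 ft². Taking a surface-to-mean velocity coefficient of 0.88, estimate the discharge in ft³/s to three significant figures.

383 ft³/s

v_surface = L / t̄ = 59.0 / 13.4 = 4.403 ft/s
v_mean = 0.88 × 4.403 = 3.875 ft/s
Q = A × v_mean = 98.9 × 3.875 = 383.2 ft³/s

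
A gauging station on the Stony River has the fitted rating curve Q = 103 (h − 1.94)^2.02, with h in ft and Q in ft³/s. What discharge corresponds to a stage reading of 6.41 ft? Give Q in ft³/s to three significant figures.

Q = 103 × (6.41 − 1.94)^2.02 = 103 × 4.47^2.02 = 2121 ft³/s

2120 ft³/s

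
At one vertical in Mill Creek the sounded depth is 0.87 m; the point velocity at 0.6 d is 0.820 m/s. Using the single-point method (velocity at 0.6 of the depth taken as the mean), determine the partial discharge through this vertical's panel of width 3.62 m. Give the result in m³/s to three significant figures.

v̄ = v₀.₆ = 0.820 m/s
q = v̄ × d × w = 0.8200 × 0.87 × 3.62 = 2.583 m³/s

2.58 m³/s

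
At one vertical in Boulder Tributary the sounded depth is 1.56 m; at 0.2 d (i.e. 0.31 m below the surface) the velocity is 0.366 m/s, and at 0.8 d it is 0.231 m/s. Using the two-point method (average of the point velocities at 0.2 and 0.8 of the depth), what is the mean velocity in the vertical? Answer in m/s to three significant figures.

0.299 m/s

v̄ = (0.366 + 0.231) / 2 = 0.2985 m/s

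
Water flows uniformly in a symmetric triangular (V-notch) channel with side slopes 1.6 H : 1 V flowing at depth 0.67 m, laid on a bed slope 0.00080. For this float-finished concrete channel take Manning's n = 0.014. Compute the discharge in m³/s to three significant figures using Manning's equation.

0.627 m³/s

A = z·y² = 1.6×0.67² = 0.7182 m²
P = 2y√(1+z²) = 2×0.67×√(1+1.6²) = 2.528 m
R = A/P = 0.7182/2.528 = 0.2841 m
Q = (1/n)·A·R^(2/3)·S^(1/2) = (1/0.014) × 0.7182 × 0.2841^(2/3) × 0.00080^(1/2) = 0.6271 m³/s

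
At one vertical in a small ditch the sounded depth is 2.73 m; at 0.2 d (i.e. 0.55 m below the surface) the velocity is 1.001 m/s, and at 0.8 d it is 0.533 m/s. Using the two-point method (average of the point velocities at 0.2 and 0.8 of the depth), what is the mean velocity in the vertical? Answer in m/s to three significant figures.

v̄ = (1.001 + 0.533) / 2 = 0.7670 m/s

0.767 m/s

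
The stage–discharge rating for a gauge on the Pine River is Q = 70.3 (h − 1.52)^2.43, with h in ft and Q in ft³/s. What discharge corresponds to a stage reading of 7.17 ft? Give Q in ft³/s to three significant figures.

Q = 70.3 × (7.17 − 1.52)^2.43 = 70.3 × 5.65^2.43 = 4725 ft³/s

4730 ft³/s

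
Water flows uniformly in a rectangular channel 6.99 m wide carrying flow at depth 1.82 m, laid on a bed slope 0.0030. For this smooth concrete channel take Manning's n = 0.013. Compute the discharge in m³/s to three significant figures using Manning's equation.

A = b·y = 6.99 × 1.82 = 12.72 m²
P = b + 2y = 6.99 + 2×1.82 = 10.63 m
R = A/P = 12.72/10.63 = 1.197 m
Q = (1/n)·A·R^(2/3)·S^(1/2) = (1/0.013) × 12.72 × 1.197^(2/3) × 0.0030^(1/2) = 60.42 m³/s

60.4 m³/s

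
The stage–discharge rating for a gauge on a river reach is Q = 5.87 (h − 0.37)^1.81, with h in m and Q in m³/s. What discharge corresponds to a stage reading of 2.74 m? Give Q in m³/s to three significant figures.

Q = 5.87 × (2.74 − 0.37)^1.81 = 5.87 × 2.37^1.81 = 27.99 m³/s

28.0 m³/s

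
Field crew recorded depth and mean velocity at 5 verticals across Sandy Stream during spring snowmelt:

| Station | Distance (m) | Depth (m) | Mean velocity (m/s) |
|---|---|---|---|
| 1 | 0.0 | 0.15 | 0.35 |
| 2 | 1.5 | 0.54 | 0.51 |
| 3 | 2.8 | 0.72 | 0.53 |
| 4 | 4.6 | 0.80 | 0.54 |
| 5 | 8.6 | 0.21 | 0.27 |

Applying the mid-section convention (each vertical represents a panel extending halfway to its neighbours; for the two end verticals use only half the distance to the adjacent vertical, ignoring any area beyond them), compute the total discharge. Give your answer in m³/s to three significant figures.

2.38 m³/s

w_1 = (1.5 − 0.0)/2 = 0.75 m; q_1 = 0.35 × 0.15 × 0.75 = 0.03938 m³/s
w_2 = (2.8 − 0.0)/2 = 1.4 m; q_2 = 0.51 × 0.54 × 1.4 = 0.3856 m³/s
w_3 = (4.6 − 1.5)/2 = 1.55 m; q_3 = 0.53 × 0.72 × 1.55 = 0.5915 m³/s
w_4 = (8.6 − 2.8)/2 = 2.9 m; q_4 = 0.54 × 0.80 × 2.9 = 1.253 m³/s
w_5 = (8.6 − 4.6)/2 = 2 m; q_5 = 0.27 × 0.21 × 2 = 0.1134 m³/s
Q = Σ qᵢ = 2.383 m³/s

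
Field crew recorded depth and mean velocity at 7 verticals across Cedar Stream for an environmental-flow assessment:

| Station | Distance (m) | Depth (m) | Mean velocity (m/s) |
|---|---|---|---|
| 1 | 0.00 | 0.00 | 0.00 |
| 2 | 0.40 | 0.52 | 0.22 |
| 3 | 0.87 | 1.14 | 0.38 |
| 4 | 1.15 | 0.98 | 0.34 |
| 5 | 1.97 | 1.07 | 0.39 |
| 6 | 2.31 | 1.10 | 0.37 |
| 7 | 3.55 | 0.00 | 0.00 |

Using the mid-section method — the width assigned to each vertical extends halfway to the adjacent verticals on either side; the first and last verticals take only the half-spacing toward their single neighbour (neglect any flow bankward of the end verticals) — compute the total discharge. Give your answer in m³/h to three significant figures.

3450 m³/h

w_2 = (0.87 − 0.00)/2 = 0.435 m; q_2 = 0.22 × 0.52 × 0.435 = 0.04976 m³/s
w_3 = (1.15 − 0.40)/2 = 0.375 m; q_3 = 0.38 × 1.14 × 0.375 = 0.1625 m³/s
w_4 = (1.97 − 0.87)/2 = 0.55 m; q_4 = 0.34 × 0.98 × 0.55 = 0.1833 m³/s
w_5 = (2.31 − 1.15)/2 = 0.58 m; q_5 = 0.39 × 1.07 × 0.58 = 0.2420 m³/s
w_6 = (3.55 − 1.97)/2 = 0.79 m; q_6 = 0.37 × 1.10 × 0.79 = 0.3215 m³/s
Stations 1, 7 contribute zero (depth or velocity is 0).
Q = Σ qᵢ = 0.9590 m³/s
= 0.9590 × 3600 = 3453 m³/h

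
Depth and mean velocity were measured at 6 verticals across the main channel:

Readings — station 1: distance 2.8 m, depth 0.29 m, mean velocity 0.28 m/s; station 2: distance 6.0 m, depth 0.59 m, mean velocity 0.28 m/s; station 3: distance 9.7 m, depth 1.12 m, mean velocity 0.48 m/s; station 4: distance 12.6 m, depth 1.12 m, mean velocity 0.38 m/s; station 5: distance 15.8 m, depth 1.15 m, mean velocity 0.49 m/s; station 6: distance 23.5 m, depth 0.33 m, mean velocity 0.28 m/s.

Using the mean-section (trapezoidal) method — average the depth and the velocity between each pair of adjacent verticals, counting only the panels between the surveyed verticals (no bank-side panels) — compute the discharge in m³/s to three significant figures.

Panel 1-2: Δb = 3.2 m, d̄ = (0.29+0.59)/2 = 0.44, v̄ = (0.28+0.28)/2 = 0.28 → q = 3.2×0.44×0.28 = 0.3942 m³/s
Panel 2-3: Δb = 3.7 m, d̄ = (0.59+1.12)/2 = 0.855, v̄ = (0.28+0.48)/2 = 0.38 → q = 3.7×0.855×0.38 = 1.202 m³/s
Panel 3-4: Δb = 2.9 m, d̄ = (1.12+1.12)/2 = 1.12, v̄ = (0.48+0.38)/2 = 0.43 → q = 2.9×1.12×0.43 = 1.397 m³/s
Panel 4-5: Δb = 3.2 m, d̄ = (1.12+1.15)/2 = 1.135, v̄ = (0.38+0.49)/2 = 0.435 → q = 3.2×1.135×0.435 = 1.580 m³/s
Panel 5-6: Δb = 7.7 m, d̄ = (1.15+0.33)/2 = 0.74, v̄ = (0.49+0.28)/2 = 0.385 → q = 7.7×0.74×0.385 = 2.194 m³/s
Q = Σ q = 6.767 m³/s

6.77 m³/s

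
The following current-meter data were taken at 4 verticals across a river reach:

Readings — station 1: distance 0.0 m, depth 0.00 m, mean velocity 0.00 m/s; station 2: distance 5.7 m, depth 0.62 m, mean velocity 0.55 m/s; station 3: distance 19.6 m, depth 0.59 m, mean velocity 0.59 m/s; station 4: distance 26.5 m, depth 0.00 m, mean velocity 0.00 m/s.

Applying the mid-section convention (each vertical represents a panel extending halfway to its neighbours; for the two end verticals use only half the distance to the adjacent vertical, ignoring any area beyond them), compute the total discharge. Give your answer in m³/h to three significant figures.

25100 m³/h

w_2 = (19.6 − 0.0)/2 = 9.8 m; q_2 = 0.55 × 0.62 × 9.8 = 3.342 m³/s
w_3 = (26.5 − 5.7)/2 = 10.4 m; q_3 = 0.59 × 0.59 × 10.4 = 3.620 m³/s
Stations 1, 4 contribute zero (depth or velocity is 0).
Q = Σ qᵢ = 6.962 m³/s
= 6.962 × 3600 = 25060 m³/h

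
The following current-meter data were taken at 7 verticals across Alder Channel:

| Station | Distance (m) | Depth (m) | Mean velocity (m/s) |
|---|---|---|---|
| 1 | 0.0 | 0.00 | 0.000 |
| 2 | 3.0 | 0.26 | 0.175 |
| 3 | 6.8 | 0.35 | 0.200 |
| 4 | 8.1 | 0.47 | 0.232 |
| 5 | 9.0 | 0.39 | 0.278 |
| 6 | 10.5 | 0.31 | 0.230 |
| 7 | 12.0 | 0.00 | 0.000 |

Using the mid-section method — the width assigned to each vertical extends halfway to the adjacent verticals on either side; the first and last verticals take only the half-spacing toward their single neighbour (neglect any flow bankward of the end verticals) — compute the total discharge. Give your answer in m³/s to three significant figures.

w_2 = (6.8 − 0.0)/2 = 3.4 m; q_2 = 0.175 × 0.26 × 3.4 = 0.1547 m³/s
w_3 = (8.1 − 3.0)/2 = 2.55 m; q_3 = 0.200 × 0.35 × 2.55 = 0.1785 m³/s
w_4 = (9.0 − 6.8)/2 = 1.1 m; q_4 = 0.232 × 0.47 × 1.1 = 0.1199 m³/s
w_5 = (10.5 − 8.1)/2 = 1.2 m; q_5 = 0.278 × 0.39 × 1.2 = 0.1301 m³/s
w_6 = (12.0 − 9.0)/2 = 1.5 m; q_6 = 0.230 × 0.31 × 1.5 = 0.1070 m³/s
Stations 1, 7 contribute zero (depth or velocity is 0).
Q = Σ qᵢ = 0.6902 m³/s

0.690 m³/s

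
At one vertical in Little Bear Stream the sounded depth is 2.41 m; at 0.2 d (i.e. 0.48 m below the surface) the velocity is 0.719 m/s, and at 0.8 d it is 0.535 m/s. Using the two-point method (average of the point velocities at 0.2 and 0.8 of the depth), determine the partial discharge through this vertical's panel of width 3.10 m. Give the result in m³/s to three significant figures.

v̄ = (0.719 + 0.535) / 2 = 0.6270 m/s
q = v̄ × d × w = 0.6270 × 2.41 × 3.10 = 4.684 m³/s

4.68 m³/s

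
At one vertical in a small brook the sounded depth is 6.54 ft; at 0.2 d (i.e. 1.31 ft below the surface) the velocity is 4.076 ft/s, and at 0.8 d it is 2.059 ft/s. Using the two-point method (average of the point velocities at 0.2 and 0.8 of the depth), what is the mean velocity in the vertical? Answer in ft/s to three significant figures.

3.07 ft/s

v̄ = (4.076 + 2.059) / 2 = 3.068 ft/s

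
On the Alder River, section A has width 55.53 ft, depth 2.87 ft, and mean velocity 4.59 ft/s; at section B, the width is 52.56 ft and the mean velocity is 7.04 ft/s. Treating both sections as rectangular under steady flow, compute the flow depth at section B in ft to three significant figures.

Q = A₁V₁ = (55.53×2.87) × 4.59 = 731.5 ft³/s
d₂ = Q/(b₂ V₂) = 731.5/(52.56×7.04) = 1.977 ft

1.98 ft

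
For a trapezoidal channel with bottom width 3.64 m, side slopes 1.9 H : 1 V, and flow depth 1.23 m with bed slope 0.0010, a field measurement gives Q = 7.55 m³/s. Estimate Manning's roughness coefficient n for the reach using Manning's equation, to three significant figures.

A = (b + z·y)·y = (3.64 + 1.9×1.23)×1.23 = 7.352 m²
P = b + 2y√(1+z²) = 3.64 + 2×1.23×√(1+1.9²) = 8.922 m
R = A/P = 7.352/8.922 = 0.8240 m
n = (1/Q)·A·R^(2/3)·S^(1/2) = (1/7.55) × 7.352 × 0.8789 × 0.03162 = 0.02706

0.0271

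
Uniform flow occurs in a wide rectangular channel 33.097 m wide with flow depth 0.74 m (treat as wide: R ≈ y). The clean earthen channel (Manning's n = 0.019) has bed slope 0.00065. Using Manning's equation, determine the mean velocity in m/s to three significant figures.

A = b·y = 33.097 × 0.74 = 24.49 m²
Wide channel: R ≈ y = 0.74 m
Q = (1/n)·A·R^(2/3)·S^(1/2) = (1/0.019) × 24.49 × 0.7400^(2/3) × 0.00065^(1/2) = 26.89 m³/s
V = Q/A = 26.89/24.49 = 1.098 m/s

1.10 m/s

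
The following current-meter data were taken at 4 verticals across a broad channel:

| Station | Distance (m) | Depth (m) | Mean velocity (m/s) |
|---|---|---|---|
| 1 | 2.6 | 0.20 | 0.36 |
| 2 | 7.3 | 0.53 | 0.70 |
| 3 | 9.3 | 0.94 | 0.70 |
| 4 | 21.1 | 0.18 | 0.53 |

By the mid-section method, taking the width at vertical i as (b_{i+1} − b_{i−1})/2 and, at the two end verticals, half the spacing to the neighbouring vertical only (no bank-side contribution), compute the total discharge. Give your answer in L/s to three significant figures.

w_1 = (7.3 − 2.6)/2 = 2.35 m; q_1 = 0.36 × 0.20 × 2.35 = 0.1692 m³/s
w_2 = (9.3 − 2.6)/2 = 3.35 m; q_2 = 0.70 × 0.53 × 3.35 = 1.243 m³/s
w_3 = (21.1 − 7.3)/2 = 6.9 m; q_3 = 0.70 × 0.94 × 6.9 = 4.540 m³/s
w_4 = (21.1 − 9.3)/2 = 5.9 m; q_4 = 0.53 × 0.18 × 5.9 = 0.5629 m³/s
Q = Σ qᵢ = 6.515 m³/s
= 6.515 × 1000 = 6515 L/s

6520 L/s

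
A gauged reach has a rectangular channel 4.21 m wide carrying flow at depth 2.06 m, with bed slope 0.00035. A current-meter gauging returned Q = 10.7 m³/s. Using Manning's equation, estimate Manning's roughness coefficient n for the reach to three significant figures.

0.0156

A = b·y = 4.21 × 2.06 = 8.673 m²
P = b + 2y = 4.21 + 2×2.06 = 8.330 m
R = A/P = 8.673/8.330 = 1.041 m
n = (1/Q)·A·R^(2/3)·S^(1/2) = (1/10.7) × 8.673 × 1.027 × 0.01871 = 0.01558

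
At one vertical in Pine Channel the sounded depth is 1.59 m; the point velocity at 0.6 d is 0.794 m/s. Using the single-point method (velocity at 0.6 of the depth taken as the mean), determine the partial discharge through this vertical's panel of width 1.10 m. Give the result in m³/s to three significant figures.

v̄ = v₀.₆ = 0.794 m/s
q = v̄ × d × w = 0.7940 × 1.59 × 1.10 = 1.389 m³/s

1.39 m³/s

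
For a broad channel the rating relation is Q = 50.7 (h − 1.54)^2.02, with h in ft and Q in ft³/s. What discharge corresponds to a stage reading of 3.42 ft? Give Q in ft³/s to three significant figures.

181 ft³/s

Q = 50.7 × (3.42 − 1.54)^2.02 = 50.7 × 1.88^2.02 = 181.5 ft³/s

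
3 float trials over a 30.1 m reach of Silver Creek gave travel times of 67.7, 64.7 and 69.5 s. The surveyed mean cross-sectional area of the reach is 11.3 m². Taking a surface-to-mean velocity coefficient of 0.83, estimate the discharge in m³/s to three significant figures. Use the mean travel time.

t̄ = (67.7 + 64.7 + 69.5) / 3 = 67.3 s
v_surface = L / t̄ = 30.1 / 67.3 = 0.4473 m/s
v_mean = 0.83 × 0.4473 = 0.3712 m/s
Q = A × v_mean = 11.3 × 0.3712 = 4.195 m³/s

4.19 m³/s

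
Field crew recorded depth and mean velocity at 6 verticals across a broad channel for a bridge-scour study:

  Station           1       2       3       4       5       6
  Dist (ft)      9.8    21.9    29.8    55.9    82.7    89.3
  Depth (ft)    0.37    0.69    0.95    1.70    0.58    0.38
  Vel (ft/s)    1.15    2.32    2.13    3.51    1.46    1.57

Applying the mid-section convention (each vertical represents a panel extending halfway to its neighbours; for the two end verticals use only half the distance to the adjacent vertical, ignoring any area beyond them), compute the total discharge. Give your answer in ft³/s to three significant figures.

w_1 = (21.9 − 9.8)/2 = 6.05 ft; q_1 = 1.15 × 0.37 × 6.05 = 2.574 ft³/s
w_2 = (29.8 − 9.8)/2 = 10 ft; q_2 = 2.32 × 0.69 × 10 = 16.01 ft³/s
w_3 = (55.9 − 21.9)/2 = 17 ft; q_3 = 2.13 × 0.95 × 17 = 34.40 ft³/s
w_4 = (82.7 − 29.8)/2 = 26.45 ft; q_4 = 3.51 × 1.70 × 26.45 = 157.8 ft³/s
w_5 = (89.3 − 55.9)/2 = 16.7 ft; q_5 = 1.46 × 0.58 × 16.7 = 14.14 ft³/s
w_6 = (89.3 − 82.7)/2 = 3.3 ft; q_6 = 1.57 × 0.38 × 3.3 = 1.969 ft³/s
Q = Σ qᵢ = 226.9 ft³/s

227 ft³/s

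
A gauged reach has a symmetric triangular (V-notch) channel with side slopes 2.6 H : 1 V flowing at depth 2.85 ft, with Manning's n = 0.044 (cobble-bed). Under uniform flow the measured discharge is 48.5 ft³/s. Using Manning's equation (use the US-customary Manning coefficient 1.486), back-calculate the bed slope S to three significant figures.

A = z·y² = 2.6×2.85² = 21.12 ft²
P = 2y√(1+z²) = 2×2.85×√(1+2.6²) = 15.88 ft
R = A/P = 21.12/15.88 = 1.330 ft
S = (Q·n / (1.486·A·R^(2/3)))² = (48.5×0.044 / (1.486×21.12×1.209))² = 0.003161

0.00316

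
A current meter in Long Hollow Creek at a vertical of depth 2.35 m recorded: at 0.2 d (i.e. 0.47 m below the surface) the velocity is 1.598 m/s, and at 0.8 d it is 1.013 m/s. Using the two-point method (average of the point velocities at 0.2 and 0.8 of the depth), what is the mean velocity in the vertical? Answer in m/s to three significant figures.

v̄ = (1.598 + 1.013) / 2 = 1.306 m/s

1.31 m/s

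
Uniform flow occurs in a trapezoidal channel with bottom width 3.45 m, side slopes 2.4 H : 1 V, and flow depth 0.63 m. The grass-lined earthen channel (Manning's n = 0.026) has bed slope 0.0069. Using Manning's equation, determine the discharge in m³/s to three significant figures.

5.99 m³/s

A = (b + z·y)·y = (3.45 + 2.4×0.63)×0.63 = 3.126 m²
P = b + 2y√(1+z²) = 3.45 + 2×0.63×√(1+2.4²) = 6.726 m
R = A/P = 3.126/6.726 = 0.4648 m
Q = (1/n)·A·R^(2/3)·S^(1/2) = (1/0.026) × 3.126 × 0.4648^(2/3) × 0.0069^(1/2) = 5.993 m³/s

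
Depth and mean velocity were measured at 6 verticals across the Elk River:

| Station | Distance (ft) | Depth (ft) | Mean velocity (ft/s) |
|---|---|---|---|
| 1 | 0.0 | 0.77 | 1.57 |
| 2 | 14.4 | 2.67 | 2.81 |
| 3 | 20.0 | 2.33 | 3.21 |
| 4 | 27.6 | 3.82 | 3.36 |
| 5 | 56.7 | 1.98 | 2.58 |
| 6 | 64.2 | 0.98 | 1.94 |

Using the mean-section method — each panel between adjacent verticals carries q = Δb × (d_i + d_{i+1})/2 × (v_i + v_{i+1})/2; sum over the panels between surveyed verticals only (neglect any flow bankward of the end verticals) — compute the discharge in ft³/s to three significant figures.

Panel 1-2: Δb = 14.4 ft, d̄ = (0.77+2.67)/2 = 1.72, v̄ = (1.57+2.81)/2 = 2.19 → q = 14.4×1.72×2.19 = 54.24 ft³/s
Panel 2-3: Δb = 5.6 ft, d̄ = (2.67+2.33)/2 = 2.5, v̄ = (2.81+3.21)/2 = 3.01 → q = 5.6×2.5×3.01 = 42.14 ft³/s
Panel 3-4: Δb = 7.6 ft, d̄ = (2.33+3.82)/2 = 3.075, v̄ = (3.21+3.36)/2 = 3.285 → q = 7.6×3.075×3.285 = 76.77 ft³/s
Panel 4-5: Δb = 29.1 ft, d̄ = (3.82+1.98)/2 = 2.9, v̄ = (3.36+2.58)/2 = 2.97 → q = 29.1×2.9×2.97 = 250.6 ft³/s
Panel 5-6: Δb = 7.5 ft, d̄ = (1.98+0.98)/2 = 1.48, v̄ = (2.58+1.94)/2 = 2.26 → q = 7.5×1.48×2.26 = 25.09 ft³/s
Q = Σ q = 448.9 ft³/s

449 ft³/s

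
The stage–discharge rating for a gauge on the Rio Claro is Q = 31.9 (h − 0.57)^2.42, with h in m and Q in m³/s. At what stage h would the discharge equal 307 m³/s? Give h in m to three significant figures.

3.12 m

h − h₀ = (Q/C)^(1/b) = (307/31.9)^(1/2.42) = 2.549 m
h = 0.57 + 2.549 = 3.119 m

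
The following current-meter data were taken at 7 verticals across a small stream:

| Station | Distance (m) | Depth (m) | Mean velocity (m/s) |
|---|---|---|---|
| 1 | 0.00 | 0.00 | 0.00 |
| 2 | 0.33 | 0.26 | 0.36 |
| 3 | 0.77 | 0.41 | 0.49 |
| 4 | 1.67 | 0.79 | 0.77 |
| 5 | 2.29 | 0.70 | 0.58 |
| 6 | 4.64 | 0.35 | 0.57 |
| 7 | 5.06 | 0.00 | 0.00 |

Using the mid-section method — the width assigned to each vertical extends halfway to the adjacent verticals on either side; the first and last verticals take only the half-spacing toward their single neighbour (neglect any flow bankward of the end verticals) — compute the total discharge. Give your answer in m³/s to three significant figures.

1.51 m³/s

w_2 = (0.77 − 0.00)/2 = 0.385 m; q_2 = 0.36 × 0.26 × 0.385 = 0.03604 m³/s
w_3 = (1.67 − 0.33)/2 = 0.67 m; q_3 = 0.49 × 0.41 × 0.67 = 0.1346 m³/s
w_4 = (2.29 − 0.77)/2 = 0.76 m; q_4 = 0.77 × 0.79 × 0.76 = 0.4623 m³/s
w_5 = (4.64 − 1.67)/2 = 1.485 m; q_5 = 0.58 × 0.70 × 1.485 = 0.6029 m³/s
w_6 = (5.06 − 2.29)/2 = 1.385 m; q_6 = 0.57 × 0.35 × 1.385 = 0.2763 m³/s
Stations 1, 7 contribute zero (depth or velocity is 0).
Q = Σ qᵢ = 1.512 m³/s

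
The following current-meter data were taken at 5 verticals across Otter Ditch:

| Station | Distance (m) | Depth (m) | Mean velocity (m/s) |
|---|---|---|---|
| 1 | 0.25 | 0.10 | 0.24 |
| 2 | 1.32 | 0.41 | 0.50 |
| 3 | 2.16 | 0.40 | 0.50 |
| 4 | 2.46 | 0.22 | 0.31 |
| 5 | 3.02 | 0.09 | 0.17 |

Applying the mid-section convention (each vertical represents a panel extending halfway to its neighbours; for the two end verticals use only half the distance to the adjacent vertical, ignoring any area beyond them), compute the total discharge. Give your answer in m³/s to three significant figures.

w_1 = (1.32 − 0.25)/2 = 0.535 m; q_1 = 0.24 × 0.10 × 0.535 = 0.01284 m³/s
w_2 = (2.16 − 0.25)/2 = 0.955 m; q_2 = 0.50 × 0.41 × 0.955 = 0.1958 m³/s
w_3 = (2.46 − 1.32)/2 = 0.57 m; q_3 = 0.50 × 0.40 × 0.57 = 0.1140 m³/s
w_4 = (3.02 − 2.16)/2 = 0.43 m; q_4 = 0.31 × 0.22 × 0.43 = 0.02933 m³/s
w_5 = (3.02 − 2.46)/2 = 0.28 m; q_5 = 0.17 × 0.09 × 0.28 = 0.004284 m³/s
Q = Σ qᵢ = 0.3562 m³/s

0.356 m³/s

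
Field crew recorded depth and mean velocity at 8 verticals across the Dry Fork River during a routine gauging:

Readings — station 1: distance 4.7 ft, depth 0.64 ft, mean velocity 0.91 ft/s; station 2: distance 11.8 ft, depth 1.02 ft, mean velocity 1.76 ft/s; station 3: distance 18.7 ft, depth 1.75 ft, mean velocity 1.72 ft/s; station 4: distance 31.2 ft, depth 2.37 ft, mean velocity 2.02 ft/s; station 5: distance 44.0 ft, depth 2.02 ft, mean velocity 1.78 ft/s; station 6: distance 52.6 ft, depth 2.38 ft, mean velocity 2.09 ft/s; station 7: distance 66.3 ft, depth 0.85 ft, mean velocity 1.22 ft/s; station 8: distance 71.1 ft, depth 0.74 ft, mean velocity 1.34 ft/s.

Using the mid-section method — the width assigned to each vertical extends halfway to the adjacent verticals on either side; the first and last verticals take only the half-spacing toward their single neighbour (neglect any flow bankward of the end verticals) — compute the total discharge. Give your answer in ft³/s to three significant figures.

210 ft³/s

w_1 = (11.8 − 4.7)/2 = 3.55 ft; q_1 = 0.91 × 0.64 × 3.55 = 2.068 ft³/s
w_2 = (18.7 − 4.7)/2 = 7 ft; q_2 = 1.76 × 1.02 × 7 = 12.57 ft³/s
w_3 = (31.2 − 11.8)/2 = 9.7 ft; q_3 = 1.72 × 1.75 × 9.7 = 29.20 ft³/s
w_4 = (44.0 − 18.7)/2 = 12.65 ft; q_4 = 2.02 × 2.37 × 12.65 = 60.56 ft³/s
w_5 = (52.6 − 31.2)/2 = 10.7 ft; q_5 = 1.78 × 2.02 × 10.7 = 38.47 ft³/s
w_6 = (66.3 − 44.0)/2 = 11.15 ft; q_6 = 2.09 × 2.38 × 11.15 = 55.46 ft³/s
w_7 = (71.1 − 52.6)/2 = 9.25 ft; q_7 = 1.22 × 0.85 × 9.25 = 9.592 ft³/s
w_8 = (71.1 − 66.3)/2 = 2.4 ft; q_8 = 1.34 × 0.74 × 2.4 = 2.380 ft³/s
Q = Σ qᵢ = 210.3 ft³/s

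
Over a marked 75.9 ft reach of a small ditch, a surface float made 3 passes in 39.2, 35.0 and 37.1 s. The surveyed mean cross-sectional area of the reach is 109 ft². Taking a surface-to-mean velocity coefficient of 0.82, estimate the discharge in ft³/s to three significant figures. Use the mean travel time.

183 ft³/s

t̄ = (39.2 + 35.0 + 37.1) / 3 = 37.1 s
v_surface = L / t̄ = 75.9 / 37.1 = 2.046 ft/s
v_mean = 0.82 × 2.046 = 1.678 ft/s
Q = A × v_mean = 109 × 1.678 = 182.9 ft³/s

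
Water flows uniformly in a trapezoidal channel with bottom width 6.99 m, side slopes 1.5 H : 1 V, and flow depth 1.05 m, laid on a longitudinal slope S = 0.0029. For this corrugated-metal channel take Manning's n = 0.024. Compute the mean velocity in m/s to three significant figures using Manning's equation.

A = (b + z·y)·y = (6.99 + 1.5×1.05)×1.05 = 8.993 m²
P = b + 2y√(1+z²) = 6.99 + 2×1.05×√(1+1.5²) = 10.78 m
R = A/P = 8.993/10.78 = 0.8346 m
Q = (1/n)·A·R^(2/3)·S^(1/2) = (1/0.024) × 8.993 × 0.8346^(2/3) × 0.0029^(1/2) = 17.89 m³/s
V = Q/A = 17.89/8.993 = 1.989 m/s

1.99 m/s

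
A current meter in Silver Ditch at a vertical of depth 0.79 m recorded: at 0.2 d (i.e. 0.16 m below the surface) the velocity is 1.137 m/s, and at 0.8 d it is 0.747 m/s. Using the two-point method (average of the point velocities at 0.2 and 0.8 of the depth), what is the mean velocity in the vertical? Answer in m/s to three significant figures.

v̄ = (1.137 + 0.747) / 2 = 0.9420 m/s

0.942 m/s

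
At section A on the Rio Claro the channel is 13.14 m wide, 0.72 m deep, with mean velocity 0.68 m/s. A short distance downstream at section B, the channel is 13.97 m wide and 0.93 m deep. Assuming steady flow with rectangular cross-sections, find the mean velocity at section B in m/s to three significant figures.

0.495 m/s

Q = A₁V₁ = (13.14×0.72) × 0.68 = 6.433 m³/s
A₂ = 13.97 × 0.93 = 12.99 m²
V₂ = Q/A₂ = 6.433/12.99 = 0.4952 m/s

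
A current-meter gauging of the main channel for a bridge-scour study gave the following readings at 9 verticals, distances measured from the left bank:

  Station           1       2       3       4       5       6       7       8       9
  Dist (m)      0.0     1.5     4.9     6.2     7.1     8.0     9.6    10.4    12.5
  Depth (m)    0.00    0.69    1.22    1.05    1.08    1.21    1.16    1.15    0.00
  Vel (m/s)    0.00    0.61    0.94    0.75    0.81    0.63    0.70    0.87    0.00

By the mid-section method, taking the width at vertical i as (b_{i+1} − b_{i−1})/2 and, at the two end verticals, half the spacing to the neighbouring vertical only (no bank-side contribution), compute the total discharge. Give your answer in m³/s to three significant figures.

w_2 = (4.9 − 0.0)/2 = 2.45 m; q_2 = 0.61 × 0.69 × 2.45 = 1.031 m³/s
w_3 = (6.2 − 1.5)/2 = 2.35 m; q_3 = 0.94 × 1.22 × 2.35 = 2.695 m³/s
w_4 = (7.1 − 4.9)/2 = 1.1 m; q_4 = 0.75 × 1.05 × 1.1 = 0.8663 m³/s
w_5 = (8.0 − 6.2)/2 = 0.9 m; q_5 = 0.81 × 1.08 × 0.9 = 0.7873 m³/s
w_6 = (9.6 − 7.1)/2 = 1.25 m; q_6 = 0.63 × 1.21 × 1.25 = 0.9529 m³/s
w_7 = (10.4 − 8.0)/2 = 1.2 m; q_7 = 0.70 × 1.16 × 1.2 = 0.9744 m³/s
w_8 = (12.5 − 9.6)/2 = 1.45 m; q_8 = 0.87 × 1.15 × 1.45 = 1.451 m³/s
Stations 1, 9 contribute zero (depth or velocity is 0).
Q = Σ qᵢ = 8.758 m³/s

8.76 m³/s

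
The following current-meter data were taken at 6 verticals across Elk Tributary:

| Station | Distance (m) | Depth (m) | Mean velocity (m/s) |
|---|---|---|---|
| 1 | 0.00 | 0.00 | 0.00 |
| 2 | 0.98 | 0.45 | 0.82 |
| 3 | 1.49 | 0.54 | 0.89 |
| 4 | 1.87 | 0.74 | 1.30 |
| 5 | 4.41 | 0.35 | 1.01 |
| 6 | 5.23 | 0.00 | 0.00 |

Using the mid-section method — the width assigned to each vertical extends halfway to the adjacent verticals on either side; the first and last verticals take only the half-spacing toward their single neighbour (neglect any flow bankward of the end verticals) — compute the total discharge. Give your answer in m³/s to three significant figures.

2.49 m³/s

w_2 = (1.49 − 0.00)/2 = 0.745 m; q_2 = 0.82 × 0.45 × 0.745 = 0.2749 m³/s
w_3 = (1.87 − 0.98)/2 = 0.445 m; q_3 = 0.89 × 0.54 × 0.445 = 0.2139 m³/s
w_4 = (4.41 − 1.49)/2 = 1.46 m; q_4 = 1.30 × 0.74 × 1.46 = 1.405 m³/s
w_5 = (5.23 − 1.87)/2 = 1.68 m; q_5 = 1.01 × 0.35 × 1.68 = 0.5939 m³/s
Stations 1, 6 contribute zero (depth or velocity is 0).
Q = Σ qᵢ = 2.487 m³/s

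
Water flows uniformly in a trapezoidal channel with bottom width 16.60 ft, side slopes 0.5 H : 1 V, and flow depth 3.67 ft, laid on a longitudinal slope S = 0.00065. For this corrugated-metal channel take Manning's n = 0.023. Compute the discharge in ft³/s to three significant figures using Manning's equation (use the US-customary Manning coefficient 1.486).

A = (b + z·y)·y = (16.60 + 0.5×3.67)×3.67 = 67.66 ft²
P = b + 2y√(1+z²) = 16.60 + 2×3.67×√(1+0.5²) = 24.81 ft
R = A/P = 67.66/24.81 = 2.727 ft
Q = (1.486/n)·A·R^(2/3)·S^(1/2) = (1.486/0.023) × 67.66 × 2.727^(2/3) × 0.00065^(1/2) = 217.5 ft³/s

218 ft³/s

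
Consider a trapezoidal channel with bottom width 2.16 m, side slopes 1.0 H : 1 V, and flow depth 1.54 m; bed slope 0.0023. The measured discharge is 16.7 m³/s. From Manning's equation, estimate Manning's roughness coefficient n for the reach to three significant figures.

A = (b + z·y)·y = (2.16 + 1.0×1.54)×1.54 = 5.698 m²
P = b + 2y√(1+z²) = 2.16 + 2×1.54×√(1+1.0²) = 6.516 m
R = A/P = 5.698/6.516 = 0.8745 m
n = (1/Q)·A·R^(2/3)·S^(1/2) = (1/16.7) × 5.698 × 0.9145 × 0.04796 = 0.01496

0.0150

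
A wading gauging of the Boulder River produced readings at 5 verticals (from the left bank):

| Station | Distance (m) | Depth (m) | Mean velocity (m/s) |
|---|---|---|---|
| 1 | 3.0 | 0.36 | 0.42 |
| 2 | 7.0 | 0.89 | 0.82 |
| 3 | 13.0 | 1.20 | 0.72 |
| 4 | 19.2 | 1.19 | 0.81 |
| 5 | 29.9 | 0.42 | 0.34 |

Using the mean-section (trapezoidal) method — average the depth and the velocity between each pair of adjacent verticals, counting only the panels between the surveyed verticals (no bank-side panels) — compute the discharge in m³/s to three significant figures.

Panel 1-2: Δb = 4 m, d̄ = (0.36+0.89)/2 = 0.625, v̄ = (0.42+0.82)/2 = 0.62 → q = 4×0.625×0.62 = 1.550 m³/s
Panel 2-3: Δb = 6 m, d̄ = (0.89+1.20)/2 = 1.045, v̄ = (0.82+0.72)/2 = 0.77 → q = 6×1.045×0.77 = 4.828 m³/s
Panel 3-4: Δb = 6.2 m, d̄ = (1.20+1.19)/2 = 1.195, v̄ = (0.72+0.81)/2 = 0.765 → q = 6.2×1.195×0.765 = 5.668 m³/s
Panel 4-5: Δb = 10.7 m, d̄ = (1.19+0.42)/2 = 0.805, v̄ = (0.81+0.34)/2 = 0.575 → q = 10.7×0.805×0.575 = 4.953 m³/s
Q = Σ q = 17.00 m³/s

17.0 m³/s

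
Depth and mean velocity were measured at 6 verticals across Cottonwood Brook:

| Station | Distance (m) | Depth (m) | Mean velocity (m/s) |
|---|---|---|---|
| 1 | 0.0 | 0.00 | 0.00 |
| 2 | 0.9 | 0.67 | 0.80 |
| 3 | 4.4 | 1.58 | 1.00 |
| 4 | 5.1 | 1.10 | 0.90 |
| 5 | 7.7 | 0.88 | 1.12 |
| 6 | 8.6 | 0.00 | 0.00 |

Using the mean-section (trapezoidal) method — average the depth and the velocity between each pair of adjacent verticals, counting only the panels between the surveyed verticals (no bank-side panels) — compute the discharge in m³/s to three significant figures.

7.38 m³/s

Panel 1-2: Δb = 0.9 m, d̄ = (0.00+0.67)/2 = 0.335, v̄ = (0.00+0.80)/2 = 0.4 → q = 0.9×0.335×0.4 = 0.1206 m³/s
Panel 2-3: Δb = 3.5 m, d̄ = (0.67+1.58)/2 = 1.125, v̄ = (0.80+1.00)/2 = 0.9 → q = 3.5×1.125×0.9 = 3.544 m³/s
Panel 3-4: Δb = 0.7 m, d̄ = (1.58+1.10)/2 = 1.34, v̄ = (1.00+0.90)/2 = 0.95 → q = 0.7×1.34×0.95 = 0.8911 m³/s
Panel 4-5: Δb = 2.6 m, d̄ = (1.10+0.88)/2 = 0.99, v̄ = (0.90+1.12)/2 = 1.01 → q = 2.6×0.99×1.01 = 2.600 m³/s
Panel 5-6: Δb = 0.9 m, d̄ = (0.88+0.00)/2 = 0.44, v̄ = (1.12+0.00)/2 = 0.56 → q = 0.9×0.44×0.56 = 0.2218 m³/s
Q = Σ q = 7.377 m³/s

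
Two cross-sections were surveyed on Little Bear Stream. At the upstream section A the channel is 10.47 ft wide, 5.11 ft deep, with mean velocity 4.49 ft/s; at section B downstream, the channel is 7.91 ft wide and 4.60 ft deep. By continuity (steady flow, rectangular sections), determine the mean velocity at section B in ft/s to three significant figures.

6.60 ft/s

Q = A₁V₁ = (10.47×5.11) × 4.49 = 240.2 ft³/s
A₂ = 7.91 × 4.60 = 36.39 ft²
V₂ = Q/A₂ = 240.2/36.39 = 6.602 ft/s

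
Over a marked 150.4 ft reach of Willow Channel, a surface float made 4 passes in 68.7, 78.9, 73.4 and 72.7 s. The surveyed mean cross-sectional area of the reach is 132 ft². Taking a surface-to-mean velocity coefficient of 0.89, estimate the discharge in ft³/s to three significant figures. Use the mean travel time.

241 ft³/s

t̄ = (68.7 + 78.9 + 73.4 + 72.7) / 4 = 73.425 s
v_surface = L / t̄ = 150.4 / 73.425 = 2.048 ft/s
v_mean = 0.89 × 2.048 = 1.823 ft/s
Q = A × v_mean = 132 × 1.823 = 240.6 ft³/s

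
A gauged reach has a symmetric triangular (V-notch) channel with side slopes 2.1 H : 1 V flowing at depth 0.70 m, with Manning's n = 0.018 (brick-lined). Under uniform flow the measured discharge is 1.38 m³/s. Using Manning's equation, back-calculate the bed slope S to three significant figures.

A = z·y² = 2.1×0.70² = 1.029 m²
P = 2y√(1+z²) = 2×0.70×√(1+2.1²) = 3.256 m
R = A/P = 1.029/3.256 = 0.3160 m
S = (Q·n / (1·A·R^(2/3)))² = (1.38×0.018 / (1×1.029×0.4639))² = 0.002707

0.00271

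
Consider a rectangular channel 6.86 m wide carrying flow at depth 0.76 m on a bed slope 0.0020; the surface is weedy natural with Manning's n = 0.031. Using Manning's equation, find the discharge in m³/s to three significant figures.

5.48 m³/s

A = b·y = 6.86 × 0.76 = 5.214 m²
P = b + 2y = 6.86 + 2×0.76 = 8.380 m
R = A/P = 5.214/8.380 = 0.6221 m
Q = (1/n)·A·R^(2/3)·S^(1/2) = (1/0.031) × 5.214 × 0.6221^(2/3) × 0.0020^(1/2) = 5.481 m³/s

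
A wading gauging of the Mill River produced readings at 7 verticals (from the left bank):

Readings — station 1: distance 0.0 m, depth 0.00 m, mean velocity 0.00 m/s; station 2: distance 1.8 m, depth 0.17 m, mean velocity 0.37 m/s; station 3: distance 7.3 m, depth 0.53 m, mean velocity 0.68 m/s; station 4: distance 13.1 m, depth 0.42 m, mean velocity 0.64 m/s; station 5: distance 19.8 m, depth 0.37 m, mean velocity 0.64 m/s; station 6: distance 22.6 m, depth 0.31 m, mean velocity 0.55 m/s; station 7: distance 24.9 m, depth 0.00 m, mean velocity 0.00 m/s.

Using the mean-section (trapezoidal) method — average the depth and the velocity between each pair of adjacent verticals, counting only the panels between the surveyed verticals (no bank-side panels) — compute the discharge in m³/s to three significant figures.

Panel 1-2: Δb = 1.8 m, d̄ = (0.00+0.17)/2 = 0.085, v̄ = (0.00+0.37)/2 = 0.185 → q = 1.8×0.085×0.185 = 0.02831 m³/s
Panel 2-3: Δb = 5.5 m, d̄ = (0.17+0.53)/2 = 0.35, v̄ = (0.37+0.68)/2 = 0.525 → q = 5.5×0.35×0.525 = 1.011 m³/s
Panel 3-4: Δb = 5.8 m, d̄ = (0.53+0.42)/2 = 0.475, v̄ = (0.68+0.64)/2 = 0.66 → q = 5.8×0.475×0.66 = 1.818 m³/s
Panel 4-5: Δb = 6.7 m, d̄ = (0.42+0.37)/2 = 0.395, v̄ = (0.64+0.64)/2 = 0.64 → q = 6.7×0.395×0.64 = 1.694 m³/s
Panel 5-6: Δb = 2.8 m, d̄ = (0.37+0.31)/2 = 0.34, v̄ = (0.64+0.55)/2 = 0.595 → q = 2.8×0.34×0.595 = 0.5664 m³/s
Panel 6-7: Δb = 2.3 m, d̄ = (0.31+0.00)/2 = 0.155, v̄ = (0.55+0.00)/2 = 0.275 → q = 2.3×0.155×0.275 = 0.09804 m³/s
Q = Σ q = 5.215 m³/s

5.22 m³/s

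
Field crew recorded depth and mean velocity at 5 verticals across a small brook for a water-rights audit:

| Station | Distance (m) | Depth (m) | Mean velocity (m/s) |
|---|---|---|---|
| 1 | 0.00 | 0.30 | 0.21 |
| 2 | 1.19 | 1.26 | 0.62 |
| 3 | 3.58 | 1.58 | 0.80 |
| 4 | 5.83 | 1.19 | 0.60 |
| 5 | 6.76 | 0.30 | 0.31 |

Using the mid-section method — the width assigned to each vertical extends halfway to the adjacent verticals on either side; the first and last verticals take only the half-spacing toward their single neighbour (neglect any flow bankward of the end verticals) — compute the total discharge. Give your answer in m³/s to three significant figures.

w_1 = (1.19 − 0.00)/2 = 0.595 m; q_1 = 0.21 × 0.30 × 0.595 = 0.03749 m³/s
w_2 = (3.58 − 0.00)/2 = 1.79 m; q_2 = 0.62 × 1.26 × 1.79 = 1.398 m³/s
w_3 = (5.83 − 1.19)/2 = 2.32 m; q_3 = 0.80 × 1.58 × 2.32 = 2.932 m³/s
w_4 = (6.76 − 3.58)/2 = 1.59 m; q_4 = 0.60 × 1.19 × 1.59 = 1.135 m³/s
w_5 = (6.76 − 5.83)/2 = 0.465 m; q_5 = 0.31 × 0.30 × 0.465 = 0.04325 m³/s
Q = Σ qᵢ = 5.547 m³/s

5.55 m³/s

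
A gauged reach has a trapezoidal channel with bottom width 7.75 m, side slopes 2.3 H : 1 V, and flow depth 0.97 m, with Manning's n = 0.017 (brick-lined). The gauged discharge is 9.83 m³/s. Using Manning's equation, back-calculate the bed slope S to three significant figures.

0.000424

A = (b + z·y)·y = (7.75 + 2.3×0.97)×0.97 = 9.682 m²
P = b + 2y√(1+z²) = 7.75 + 2×0.97×√(1+2.3²) = 12.62 m
R = A/P = 9.682/12.62 = 0.7674 m
S = (Q·n / (1·A·R^(2/3)))² = (9.83×0.017 / (1×9.682×0.8382))² = 0.0004240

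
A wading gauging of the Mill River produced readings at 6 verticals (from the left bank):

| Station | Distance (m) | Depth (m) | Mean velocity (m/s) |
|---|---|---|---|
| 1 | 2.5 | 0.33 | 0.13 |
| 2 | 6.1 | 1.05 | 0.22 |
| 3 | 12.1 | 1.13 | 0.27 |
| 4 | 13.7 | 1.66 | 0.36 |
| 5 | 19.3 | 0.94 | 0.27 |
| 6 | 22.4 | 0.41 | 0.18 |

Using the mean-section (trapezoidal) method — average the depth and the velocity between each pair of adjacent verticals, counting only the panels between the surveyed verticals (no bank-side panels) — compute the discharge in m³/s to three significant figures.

5.50 m³/s

Panel 1-2: Δb = 3.6 m, d̄ = (0.33+1.05)/2 = 0.69, v̄ = (0.13+0.22)/2 = 0.175 → q = 3.6×0.69×0.175 = 0.4347 m³/s
Panel 2-3: Δb = 6 m, d̄ = (1.05+1.13)/2 = 1.09, v̄ = (0.22+0.27)/2 = 0.245 → q = 6×1.09×0.245 = 1.602 m³/s
Panel 3-4: Δb = 1.6 m, d̄ = (1.13+1.66)/2 = 1.395, v̄ = (0.27+0.36)/2 = 0.315 → q = 1.6×1.395×0.315 = 0.7031 m³/s
Panel 4-5: Δb = 5.6 m, d̄ = (1.66+0.94)/2 = 1.3, v̄ = (0.36+0.27)/2 = 0.315 → q = 5.6×1.3×0.315 = 2.293 m³/s
Panel 5-6: Δb = 3.1 m, d̄ = (0.94+0.41)/2 = 0.675, v̄ = (0.27+0.18)/2 = 0.225 → q = 3.1×0.675×0.225 = 0.4708 m³/s
Q = Σ q = 5.504 m³/s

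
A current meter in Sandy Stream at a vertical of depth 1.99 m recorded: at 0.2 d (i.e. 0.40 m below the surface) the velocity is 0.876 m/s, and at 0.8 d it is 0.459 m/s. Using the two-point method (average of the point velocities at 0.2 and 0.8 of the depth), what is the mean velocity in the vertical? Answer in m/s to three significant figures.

0.668 m/s

v̄ = (0.876 + 0.459) / 2 = 0.6675 m/s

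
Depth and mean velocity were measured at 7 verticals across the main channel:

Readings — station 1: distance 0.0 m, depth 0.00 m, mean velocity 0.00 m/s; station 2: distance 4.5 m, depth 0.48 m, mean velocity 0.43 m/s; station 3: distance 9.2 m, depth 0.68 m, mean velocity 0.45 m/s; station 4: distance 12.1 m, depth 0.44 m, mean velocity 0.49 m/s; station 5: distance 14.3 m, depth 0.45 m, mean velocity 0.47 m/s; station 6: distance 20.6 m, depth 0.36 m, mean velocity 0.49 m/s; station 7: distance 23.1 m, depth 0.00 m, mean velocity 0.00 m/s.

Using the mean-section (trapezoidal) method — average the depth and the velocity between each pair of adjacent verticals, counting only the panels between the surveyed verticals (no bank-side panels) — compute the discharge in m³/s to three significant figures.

4.00 m³/s

Panel 1-2: Δb = 4.5 m, d̄ = (0.00+0.48)/2 = 0.24, v̄ = (0.00+0.43)/2 = 0.215 → q = 4.5×0.24×0.215 = 0.2322 m³/s
Panel 2-3: Δb = 4.7 m, d̄ = (0.48+0.68)/2 = 0.58, v̄ = (0.43+0.45)/2 = 0.44 → q = 4.7×0.58×0.44 = 1.199 m³/s
Panel 3-4: Δb = 2.9 m, d̄ = (0.68+0.44)/2 = 0.56, v̄ = (0.45+0.49)/2 = 0.47 → q = 2.9×0.56×0.47 = 0.7633 m³/s
Panel 4-5: Δb = 2.2 m, d̄ = (0.44+0.45)/2 = 0.445, v̄ = (0.49+0.47)/2 = 0.48 → q = 2.2×0.445×0.48 = 0.4699 m³/s
Panel 5-6: Δb = 6.3 m, d̄ = (0.45+0.36)/2 = 0.405, v̄ = (0.47+0.49)/2 = 0.48 → q = 6.3×0.405×0.48 = 1.225 m³/s
Panel 6-7: Δb = 2.5 m, d̄ = (0.36+0.00)/2 = 0.18, v̄ = (0.49+0.00)/2 = 0.245 → q = 2.5×0.18×0.245 = 0.1103 m³/s
Q = Σ q = 4.000 m³/s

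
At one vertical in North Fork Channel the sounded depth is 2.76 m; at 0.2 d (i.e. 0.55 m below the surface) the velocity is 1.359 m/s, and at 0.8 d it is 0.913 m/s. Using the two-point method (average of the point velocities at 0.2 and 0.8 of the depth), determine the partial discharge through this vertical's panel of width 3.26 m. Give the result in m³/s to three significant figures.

10.2 m³/s

v̄ = (1.359 + 0.913) / 2 = 1.136 m/s
q = v̄ × d × w = 1.136 × 2.76 × 3.26 = 10.22 m³/s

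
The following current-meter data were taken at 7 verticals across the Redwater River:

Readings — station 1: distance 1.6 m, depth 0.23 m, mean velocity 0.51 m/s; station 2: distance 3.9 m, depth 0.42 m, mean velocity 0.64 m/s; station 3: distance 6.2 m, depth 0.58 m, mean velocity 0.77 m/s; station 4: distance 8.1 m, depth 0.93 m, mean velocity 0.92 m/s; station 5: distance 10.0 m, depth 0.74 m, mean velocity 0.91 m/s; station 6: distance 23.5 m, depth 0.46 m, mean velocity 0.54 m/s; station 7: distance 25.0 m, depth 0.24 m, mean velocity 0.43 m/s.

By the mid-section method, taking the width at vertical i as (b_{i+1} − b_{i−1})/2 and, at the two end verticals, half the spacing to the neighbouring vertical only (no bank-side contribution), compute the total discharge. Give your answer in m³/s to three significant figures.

10.4 m³/s

w_1 = (3.9 − 1.6)/2 = 1.15 m; q_1 = 0.51 × 0.23 × 1.15 = 0.1349 m³/s
w_2 = (6.2 − 1.6)/2 = 2.3 m; q_2 = 0.64 × 0.42 × 2.3 = 0.6182 m³/s
w_3 = (8.1 − 3.9)/2 = 2.1 m; q_3 = 0.77 × 0.58 × 2.1 = 0.9379 m³/s
w_4 = (10.0 − 6.2)/2 = 1.9 m; q_4 = 0.92 × 0.93 × 1.9 = 1.626 m³/s
w_5 = (23.5 − 8.1)/2 = 7.7 m; q_5 = 0.91 × 0.74 × 7.7 = 5.185 m³/s
w_6 = (25.0 − 10.0)/2 = 7.5 m; q_6 = 0.54 × 0.46 × 7.5 = 1.863 m³/s
w_7 = (25.0 − 23.5)/2 = 0.75 m; q_7 = 0.43 × 0.24 × 0.75 = 0.07740 m³/s
Q = Σ qᵢ = 10.44 m³/s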